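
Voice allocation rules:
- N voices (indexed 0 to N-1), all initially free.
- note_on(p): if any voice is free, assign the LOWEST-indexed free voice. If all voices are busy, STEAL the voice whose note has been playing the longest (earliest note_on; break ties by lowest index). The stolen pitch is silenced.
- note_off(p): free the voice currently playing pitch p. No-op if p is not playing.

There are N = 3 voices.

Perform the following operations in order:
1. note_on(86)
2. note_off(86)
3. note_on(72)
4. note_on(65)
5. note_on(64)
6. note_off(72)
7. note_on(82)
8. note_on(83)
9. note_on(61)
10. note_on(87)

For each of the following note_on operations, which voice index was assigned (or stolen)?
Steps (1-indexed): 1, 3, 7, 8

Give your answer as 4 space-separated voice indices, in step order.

Answer: 0 0 0 1

Derivation:
Op 1: note_on(86): voice 0 is free -> assigned | voices=[86 - -]
Op 2: note_off(86): free voice 0 | voices=[- - -]
Op 3: note_on(72): voice 0 is free -> assigned | voices=[72 - -]
Op 4: note_on(65): voice 1 is free -> assigned | voices=[72 65 -]
Op 5: note_on(64): voice 2 is free -> assigned | voices=[72 65 64]
Op 6: note_off(72): free voice 0 | voices=[- 65 64]
Op 7: note_on(82): voice 0 is free -> assigned | voices=[82 65 64]
Op 8: note_on(83): all voices busy, STEAL voice 1 (pitch 65, oldest) -> assign | voices=[82 83 64]
Op 9: note_on(61): all voices busy, STEAL voice 2 (pitch 64, oldest) -> assign | voices=[82 83 61]
Op 10: note_on(87): all voices busy, STEAL voice 0 (pitch 82, oldest) -> assign | voices=[87 83 61]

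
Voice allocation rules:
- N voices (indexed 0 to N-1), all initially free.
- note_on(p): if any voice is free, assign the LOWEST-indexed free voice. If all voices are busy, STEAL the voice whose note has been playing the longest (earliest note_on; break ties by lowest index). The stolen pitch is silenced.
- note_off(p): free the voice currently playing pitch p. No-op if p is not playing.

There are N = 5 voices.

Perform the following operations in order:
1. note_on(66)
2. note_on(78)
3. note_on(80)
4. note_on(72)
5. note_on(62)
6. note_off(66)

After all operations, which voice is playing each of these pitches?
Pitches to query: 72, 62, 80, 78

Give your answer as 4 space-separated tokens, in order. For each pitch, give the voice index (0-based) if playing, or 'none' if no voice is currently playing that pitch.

Answer: 3 4 2 1

Derivation:
Op 1: note_on(66): voice 0 is free -> assigned | voices=[66 - - - -]
Op 2: note_on(78): voice 1 is free -> assigned | voices=[66 78 - - -]
Op 3: note_on(80): voice 2 is free -> assigned | voices=[66 78 80 - -]
Op 4: note_on(72): voice 3 is free -> assigned | voices=[66 78 80 72 -]
Op 5: note_on(62): voice 4 is free -> assigned | voices=[66 78 80 72 62]
Op 6: note_off(66): free voice 0 | voices=[- 78 80 72 62]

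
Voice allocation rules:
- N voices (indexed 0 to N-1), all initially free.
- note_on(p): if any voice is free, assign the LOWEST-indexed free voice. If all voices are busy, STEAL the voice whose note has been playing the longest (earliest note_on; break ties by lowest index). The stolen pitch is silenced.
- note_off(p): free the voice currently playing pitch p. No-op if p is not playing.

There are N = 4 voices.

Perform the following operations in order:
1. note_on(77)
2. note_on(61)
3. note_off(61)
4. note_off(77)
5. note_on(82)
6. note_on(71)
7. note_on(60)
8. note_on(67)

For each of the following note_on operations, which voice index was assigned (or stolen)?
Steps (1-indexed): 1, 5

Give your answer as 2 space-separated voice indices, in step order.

Answer: 0 0

Derivation:
Op 1: note_on(77): voice 0 is free -> assigned | voices=[77 - - -]
Op 2: note_on(61): voice 1 is free -> assigned | voices=[77 61 - -]
Op 3: note_off(61): free voice 1 | voices=[77 - - -]
Op 4: note_off(77): free voice 0 | voices=[- - - -]
Op 5: note_on(82): voice 0 is free -> assigned | voices=[82 - - -]
Op 6: note_on(71): voice 1 is free -> assigned | voices=[82 71 - -]
Op 7: note_on(60): voice 2 is free -> assigned | voices=[82 71 60 -]
Op 8: note_on(67): voice 3 is free -> assigned | voices=[82 71 60 67]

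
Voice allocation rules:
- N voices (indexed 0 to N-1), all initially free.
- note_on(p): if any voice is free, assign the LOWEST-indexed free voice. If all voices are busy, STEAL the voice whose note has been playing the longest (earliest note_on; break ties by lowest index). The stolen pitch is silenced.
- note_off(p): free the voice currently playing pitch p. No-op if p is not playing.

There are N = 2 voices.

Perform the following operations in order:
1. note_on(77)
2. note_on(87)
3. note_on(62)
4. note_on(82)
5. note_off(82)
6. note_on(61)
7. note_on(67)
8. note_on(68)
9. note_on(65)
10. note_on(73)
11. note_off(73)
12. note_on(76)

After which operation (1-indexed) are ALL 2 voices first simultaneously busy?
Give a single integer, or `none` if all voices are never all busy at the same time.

Answer: 2

Derivation:
Op 1: note_on(77): voice 0 is free -> assigned | voices=[77 -]
Op 2: note_on(87): voice 1 is free -> assigned | voices=[77 87]
Op 3: note_on(62): all voices busy, STEAL voice 0 (pitch 77, oldest) -> assign | voices=[62 87]
Op 4: note_on(82): all voices busy, STEAL voice 1 (pitch 87, oldest) -> assign | voices=[62 82]
Op 5: note_off(82): free voice 1 | voices=[62 -]
Op 6: note_on(61): voice 1 is free -> assigned | voices=[62 61]
Op 7: note_on(67): all voices busy, STEAL voice 0 (pitch 62, oldest) -> assign | voices=[67 61]
Op 8: note_on(68): all voices busy, STEAL voice 1 (pitch 61, oldest) -> assign | voices=[67 68]
Op 9: note_on(65): all voices busy, STEAL voice 0 (pitch 67, oldest) -> assign | voices=[65 68]
Op 10: note_on(73): all voices busy, STEAL voice 1 (pitch 68, oldest) -> assign | voices=[65 73]
Op 11: note_off(73): free voice 1 | voices=[65 -]
Op 12: note_on(76): voice 1 is free -> assigned | voices=[65 76]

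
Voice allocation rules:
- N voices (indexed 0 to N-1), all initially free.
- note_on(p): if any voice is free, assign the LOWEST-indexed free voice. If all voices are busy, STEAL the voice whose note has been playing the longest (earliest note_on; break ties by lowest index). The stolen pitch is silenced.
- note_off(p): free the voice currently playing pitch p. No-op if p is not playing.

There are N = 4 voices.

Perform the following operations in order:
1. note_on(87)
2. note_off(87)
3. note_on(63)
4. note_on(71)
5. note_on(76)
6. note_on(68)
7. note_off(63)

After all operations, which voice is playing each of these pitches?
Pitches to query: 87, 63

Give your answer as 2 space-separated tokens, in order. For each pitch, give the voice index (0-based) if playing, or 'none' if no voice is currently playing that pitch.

Answer: none none

Derivation:
Op 1: note_on(87): voice 0 is free -> assigned | voices=[87 - - -]
Op 2: note_off(87): free voice 0 | voices=[- - - -]
Op 3: note_on(63): voice 0 is free -> assigned | voices=[63 - - -]
Op 4: note_on(71): voice 1 is free -> assigned | voices=[63 71 - -]
Op 5: note_on(76): voice 2 is free -> assigned | voices=[63 71 76 -]
Op 6: note_on(68): voice 3 is free -> assigned | voices=[63 71 76 68]
Op 7: note_off(63): free voice 0 | voices=[- 71 76 68]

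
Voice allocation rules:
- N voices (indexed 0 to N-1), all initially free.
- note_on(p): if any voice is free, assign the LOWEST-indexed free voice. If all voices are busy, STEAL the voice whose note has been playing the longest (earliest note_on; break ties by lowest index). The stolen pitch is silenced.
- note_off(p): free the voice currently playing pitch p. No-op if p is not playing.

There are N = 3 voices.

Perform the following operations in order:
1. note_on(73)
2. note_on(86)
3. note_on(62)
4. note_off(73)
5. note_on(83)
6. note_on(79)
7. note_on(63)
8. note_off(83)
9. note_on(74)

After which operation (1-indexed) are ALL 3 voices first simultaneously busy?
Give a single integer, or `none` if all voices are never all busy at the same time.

Op 1: note_on(73): voice 0 is free -> assigned | voices=[73 - -]
Op 2: note_on(86): voice 1 is free -> assigned | voices=[73 86 -]
Op 3: note_on(62): voice 2 is free -> assigned | voices=[73 86 62]
Op 4: note_off(73): free voice 0 | voices=[- 86 62]
Op 5: note_on(83): voice 0 is free -> assigned | voices=[83 86 62]
Op 6: note_on(79): all voices busy, STEAL voice 1 (pitch 86, oldest) -> assign | voices=[83 79 62]
Op 7: note_on(63): all voices busy, STEAL voice 2 (pitch 62, oldest) -> assign | voices=[83 79 63]
Op 8: note_off(83): free voice 0 | voices=[- 79 63]
Op 9: note_on(74): voice 0 is free -> assigned | voices=[74 79 63]

Answer: 3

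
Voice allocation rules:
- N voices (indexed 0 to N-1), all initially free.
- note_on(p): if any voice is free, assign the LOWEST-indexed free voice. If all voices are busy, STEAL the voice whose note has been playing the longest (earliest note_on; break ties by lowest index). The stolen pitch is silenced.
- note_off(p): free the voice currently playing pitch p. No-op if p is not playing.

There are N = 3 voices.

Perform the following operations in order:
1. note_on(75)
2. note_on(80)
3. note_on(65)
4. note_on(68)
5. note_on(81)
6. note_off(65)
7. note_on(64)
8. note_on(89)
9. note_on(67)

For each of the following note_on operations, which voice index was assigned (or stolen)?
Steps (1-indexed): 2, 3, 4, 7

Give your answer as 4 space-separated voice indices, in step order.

Answer: 1 2 0 2

Derivation:
Op 1: note_on(75): voice 0 is free -> assigned | voices=[75 - -]
Op 2: note_on(80): voice 1 is free -> assigned | voices=[75 80 -]
Op 3: note_on(65): voice 2 is free -> assigned | voices=[75 80 65]
Op 4: note_on(68): all voices busy, STEAL voice 0 (pitch 75, oldest) -> assign | voices=[68 80 65]
Op 5: note_on(81): all voices busy, STEAL voice 1 (pitch 80, oldest) -> assign | voices=[68 81 65]
Op 6: note_off(65): free voice 2 | voices=[68 81 -]
Op 7: note_on(64): voice 2 is free -> assigned | voices=[68 81 64]
Op 8: note_on(89): all voices busy, STEAL voice 0 (pitch 68, oldest) -> assign | voices=[89 81 64]
Op 9: note_on(67): all voices busy, STEAL voice 1 (pitch 81, oldest) -> assign | voices=[89 67 64]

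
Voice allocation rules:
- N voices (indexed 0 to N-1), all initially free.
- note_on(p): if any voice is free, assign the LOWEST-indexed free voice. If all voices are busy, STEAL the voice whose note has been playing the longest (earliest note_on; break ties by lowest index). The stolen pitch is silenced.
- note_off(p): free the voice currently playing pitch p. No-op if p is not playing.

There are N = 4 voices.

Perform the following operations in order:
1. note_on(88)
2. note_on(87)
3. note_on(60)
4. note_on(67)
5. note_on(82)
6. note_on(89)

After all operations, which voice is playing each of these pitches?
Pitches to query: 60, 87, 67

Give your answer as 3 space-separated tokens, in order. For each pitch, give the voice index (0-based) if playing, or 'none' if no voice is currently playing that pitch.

Answer: 2 none 3

Derivation:
Op 1: note_on(88): voice 0 is free -> assigned | voices=[88 - - -]
Op 2: note_on(87): voice 1 is free -> assigned | voices=[88 87 - -]
Op 3: note_on(60): voice 2 is free -> assigned | voices=[88 87 60 -]
Op 4: note_on(67): voice 3 is free -> assigned | voices=[88 87 60 67]
Op 5: note_on(82): all voices busy, STEAL voice 0 (pitch 88, oldest) -> assign | voices=[82 87 60 67]
Op 6: note_on(89): all voices busy, STEAL voice 1 (pitch 87, oldest) -> assign | voices=[82 89 60 67]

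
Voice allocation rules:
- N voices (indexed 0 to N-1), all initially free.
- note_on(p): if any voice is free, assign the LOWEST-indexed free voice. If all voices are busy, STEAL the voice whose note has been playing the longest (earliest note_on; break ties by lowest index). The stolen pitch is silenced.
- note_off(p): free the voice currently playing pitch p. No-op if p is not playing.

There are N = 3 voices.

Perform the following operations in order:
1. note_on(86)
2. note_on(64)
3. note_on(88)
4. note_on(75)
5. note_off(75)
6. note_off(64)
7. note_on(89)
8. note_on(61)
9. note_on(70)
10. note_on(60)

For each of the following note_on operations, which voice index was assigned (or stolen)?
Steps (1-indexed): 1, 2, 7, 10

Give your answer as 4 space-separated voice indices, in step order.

Op 1: note_on(86): voice 0 is free -> assigned | voices=[86 - -]
Op 2: note_on(64): voice 1 is free -> assigned | voices=[86 64 -]
Op 3: note_on(88): voice 2 is free -> assigned | voices=[86 64 88]
Op 4: note_on(75): all voices busy, STEAL voice 0 (pitch 86, oldest) -> assign | voices=[75 64 88]
Op 5: note_off(75): free voice 0 | voices=[- 64 88]
Op 6: note_off(64): free voice 1 | voices=[- - 88]
Op 7: note_on(89): voice 0 is free -> assigned | voices=[89 - 88]
Op 8: note_on(61): voice 1 is free -> assigned | voices=[89 61 88]
Op 9: note_on(70): all voices busy, STEAL voice 2 (pitch 88, oldest) -> assign | voices=[89 61 70]
Op 10: note_on(60): all voices busy, STEAL voice 0 (pitch 89, oldest) -> assign | voices=[60 61 70]

Answer: 0 1 0 0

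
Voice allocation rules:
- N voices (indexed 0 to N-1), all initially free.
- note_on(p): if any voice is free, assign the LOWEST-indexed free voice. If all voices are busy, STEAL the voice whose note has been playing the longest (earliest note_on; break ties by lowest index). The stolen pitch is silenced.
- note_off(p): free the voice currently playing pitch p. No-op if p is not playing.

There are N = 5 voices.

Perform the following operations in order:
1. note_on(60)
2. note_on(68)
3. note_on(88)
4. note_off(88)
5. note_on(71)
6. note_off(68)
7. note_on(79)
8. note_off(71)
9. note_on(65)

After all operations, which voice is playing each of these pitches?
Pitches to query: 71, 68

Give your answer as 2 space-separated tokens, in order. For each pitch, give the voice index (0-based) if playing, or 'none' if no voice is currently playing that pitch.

Answer: none none

Derivation:
Op 1: note_on(60): voice 0 is free -> assigned | voices=[60 - - - -]
Op 2: note_on(68): voice 1 is free -> assigned | voices=[60 68 - - -]
Op 3: note_on(88): voice 2 is free -> assigned | voices=[60 68 88 - -]
Op 4: note_off(88): free voice 2 | voices=[60 68 - - -]
Op 5: note_on(71): voice 2 is free -> assigned | voices=[60 68 71 - -]
Op 6: note_off(68): free voice 1 | voices=[60 - 71 - -]
Op 7: note_on(79): voice 1 is free -> assigned | voices=[60 79 71 - -]
Op 8: note_off(71): free voice 2 | voices=[60 79 - - -]
Op 9: note_on(65): voice 2 is free -> assigned | voices=[60 79 65 - -]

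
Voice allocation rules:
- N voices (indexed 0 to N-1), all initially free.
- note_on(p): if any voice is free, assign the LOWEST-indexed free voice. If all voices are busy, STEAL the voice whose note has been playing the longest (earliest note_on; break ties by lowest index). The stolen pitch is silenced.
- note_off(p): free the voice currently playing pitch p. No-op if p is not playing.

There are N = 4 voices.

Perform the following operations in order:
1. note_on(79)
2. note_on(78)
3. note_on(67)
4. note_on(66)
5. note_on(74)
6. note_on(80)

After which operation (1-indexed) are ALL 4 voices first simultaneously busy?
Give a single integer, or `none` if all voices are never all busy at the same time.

Op 1: note_on(79): voice 0 is free -> assigned | voices=[79 - - -]
Op 2: note_on(78): voice 1 is free -> assigned | voices=[79 78 - -]
Op 3: note_on(67): voice 2 is free -> assigned | voices=[79 78 67 -]
Op 4: note_on(66): voice 3 is free -> assigned | voices=[79 78 67 66]
Op 5: note_on(74): all voices busy, STEAL voice 0 (pitch 79, oldest) -> assign | voices=[74 78 67 66]
Op 6: note_on(80): all voices busy, STEAL voice 1 (pitch 78, oldest) -> assign | voices=[74 80 67 66]

Answer: 4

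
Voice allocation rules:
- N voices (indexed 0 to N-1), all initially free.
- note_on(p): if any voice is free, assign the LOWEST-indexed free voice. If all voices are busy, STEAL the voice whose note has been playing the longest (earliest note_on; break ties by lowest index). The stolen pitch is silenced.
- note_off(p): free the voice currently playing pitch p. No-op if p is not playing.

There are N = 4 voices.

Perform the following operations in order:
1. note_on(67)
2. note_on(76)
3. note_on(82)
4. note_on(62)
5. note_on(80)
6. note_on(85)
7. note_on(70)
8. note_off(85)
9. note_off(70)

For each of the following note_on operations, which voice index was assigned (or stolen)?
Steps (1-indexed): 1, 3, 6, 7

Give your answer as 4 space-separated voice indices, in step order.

Op 1: note_on(67): voice 0 is free -> assigned | voices=[67 - - -]
Op 2: note_on(76): voice 1 is free -> assigned | voices=[67 76 - -]
Op 3: note_on(82): voice 2 is free -> assigned | voices=[67 76 82 -]
Op 4: note_on(62): voice 3 is free -> assigned | voices=[67 76 82 62]
Op 5: note_on(80): all voices busy, STEAL voice 0 (pitch 67, oldest) -> assign | voices=[80 76 82 62]
Op 6: note_on(85): all voices busy, STEAL voice 1 (pitch 76, oldest) -> assign | voices=[80 85 82 62]
Op 7: note_on(70): all voices busy, STEAL voice 2 (pitch 82, oldest) -> assign | voices=[80 85 70 62]
Op 8: note_off(85): free voice 1 | voices=[80 - 70 62]
Op 9: note_off(70): free voice 2 | voices=[80 - - 62]

Answer: 0 2 1 2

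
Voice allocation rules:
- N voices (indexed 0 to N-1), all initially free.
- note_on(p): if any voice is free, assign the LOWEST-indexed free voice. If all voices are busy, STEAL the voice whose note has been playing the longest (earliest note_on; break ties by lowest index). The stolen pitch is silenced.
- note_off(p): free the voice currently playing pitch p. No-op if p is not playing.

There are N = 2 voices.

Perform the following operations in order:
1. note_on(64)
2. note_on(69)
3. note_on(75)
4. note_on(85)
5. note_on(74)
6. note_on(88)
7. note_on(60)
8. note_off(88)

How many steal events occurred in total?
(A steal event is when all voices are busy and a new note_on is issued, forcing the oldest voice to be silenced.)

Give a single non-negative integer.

Answer: 5

Derivation:
Op 1: note_on(64): voice 0 is free -> assigned | voices=[64 -]
Op 2: note_on(69): voice 1 is free -> assigned | voices=[64 69]
Op 3: note_on(75): all voices busy, STEAL voice 0 (pitch 64, oldest) -> assign | voices=[75 69]
Op 4: note_on(85): all voices busy, STEAL voice 1 (pitch 69, oldest) -> assign | voices=[75 85]
Op 5: note_on(74): all voices busy, STEAL voice 0 (pitch 75, oldest) -> assign | voices=[74 85]
Op 6: note_on(88): all voices busy, STEAL voice 1 (pitch 85, oldest) -> assign | voices=[74 88]
Op 7: note_on(60): all voices busy, STEAL voice 0 (pitch 74, oldest) -> assign | voices=[60 88]
Op 8: note_off(88): free voice 1 | voices=[60 -]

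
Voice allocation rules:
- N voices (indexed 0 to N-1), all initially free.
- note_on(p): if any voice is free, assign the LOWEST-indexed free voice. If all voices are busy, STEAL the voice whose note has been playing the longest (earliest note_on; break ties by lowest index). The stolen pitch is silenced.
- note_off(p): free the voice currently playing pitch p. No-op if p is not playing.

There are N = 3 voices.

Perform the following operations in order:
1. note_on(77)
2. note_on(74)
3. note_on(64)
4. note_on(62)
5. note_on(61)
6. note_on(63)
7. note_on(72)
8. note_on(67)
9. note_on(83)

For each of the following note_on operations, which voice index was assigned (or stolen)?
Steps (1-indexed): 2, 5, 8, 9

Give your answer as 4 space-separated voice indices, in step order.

Op 1: note_on(77): voice 0 is free -> assigned | voices=[77 - -]
Op 2: note_on(74): voice 1 is free -> assigned | voices=[77 74 -]
Op 3: note_on(64): voice 2 is free -> assigned | voices=[77 74 64]
Op 4: note_on(62): all voices busy, STEAL voice 0 (pitch 77, oldest) -> assign | voices=[62 74 64]
Op 5: note_on(61): all voices busy, STEAL voice 1 (pitch 74, oldest) -> assign | voices=[62 61 64]
Op 6: note_on(63): all voices busy, STEAL voice 2 (pitch 64, oldest) -> assign | voices=[62 61 63]
Op 7: note_on(72): all voices busy, STEAL voice 0 (pitch 62, oldest) -> assign | voices=[72 61 63]
Op 8: note_on(67): all voices busy, STEAL voice 1 (pitch 61, oldest) -> assign | voices=[72 67 63]
Op 9: note_on(83): all voices busy, STEAL voice 2 (pitch 63, oldest) -> assign | voices=[72 67 83]

Answer: 1 1 1 2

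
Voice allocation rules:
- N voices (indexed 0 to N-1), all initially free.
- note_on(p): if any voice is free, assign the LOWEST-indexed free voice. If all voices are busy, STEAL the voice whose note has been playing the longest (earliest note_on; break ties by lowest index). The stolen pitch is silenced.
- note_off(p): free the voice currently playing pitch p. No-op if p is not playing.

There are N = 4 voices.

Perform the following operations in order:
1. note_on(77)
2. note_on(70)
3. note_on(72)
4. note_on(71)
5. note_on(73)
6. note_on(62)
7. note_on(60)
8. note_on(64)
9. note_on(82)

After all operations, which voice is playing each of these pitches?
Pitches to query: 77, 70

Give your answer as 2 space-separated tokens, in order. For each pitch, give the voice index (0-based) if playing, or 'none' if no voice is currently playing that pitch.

Answer: none none

Derivation:
Op 1: note_on(77): voice 0 is free -> assigned | voices=[77 - - -]
Op 2: note_on(70): voice 1 is free -> assigned | voices=[77 70 - -]
Op 3: note_on(72): voice 2 is free -> assigned | voices=[77 70 72 -]
Op 4: note_on(71): voice 3 is free -> assigned | voices=[77 70 72 71]
Op 5: note_on(73): all voices busy, STEAL voice 0 (pitch 77, oldest) -> assign | voices=[73 70 72 71]
Op 6: note_on(62): all voices busy, STEAL voice 1 (pitch 70, oldest) -> assign | voices=[73 62 72 71]
Op 7: note_on(60): all voices busy, STEAL voice 2 (pitch 72, oldest) -> assign | voices=[73 62 60 71]
Op 8: note_on(64): all voices busy, STEAL voice 3 (pitch 71, oldest) -> assign | voices=[73 62 60 64]
Op 9: note_on(82): all voices busy, STEAL voice 0 (pitch 73, oldest) -> assign | voices=[82 62 60 64]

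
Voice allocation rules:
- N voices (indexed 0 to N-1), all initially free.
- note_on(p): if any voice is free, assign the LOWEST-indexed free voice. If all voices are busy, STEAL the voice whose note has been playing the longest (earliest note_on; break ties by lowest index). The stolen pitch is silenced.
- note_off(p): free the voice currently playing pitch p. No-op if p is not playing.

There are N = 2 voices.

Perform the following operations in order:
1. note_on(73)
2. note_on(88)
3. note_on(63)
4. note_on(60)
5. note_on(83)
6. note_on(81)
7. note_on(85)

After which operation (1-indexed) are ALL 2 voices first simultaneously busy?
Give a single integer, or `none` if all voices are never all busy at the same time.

Op 1: note_on(73): voice 0 is free -> assigned | voices=[73 -]
Op 2: note_on(88): voice 1 is free -> assigned | voices=[73 88]
Op 3: note_on(63): all voices busy, STEAL voice 0 (pitch 73, oldest) -> assign | voices=[63 88]
Op 4: note_on(60): all voices busy, STEAL voice 1 (pitch 88, oldest) -> assign | voices=[63 60]
Op 5: note_on(83): all voices busy, STEAL voice 0 (pitch 63, oldest) -> assign | voices=[83 60]
Op 6: note_on(81): all voices busy, STEAL voice 1 (pitch 60, oldest) -> assign | voices=[83 81]
Op 7: note_on(85): all voices busy, STEAL voice 0 (pitch 83, oldest) -> assign | voices=[85 81]

Answer: 2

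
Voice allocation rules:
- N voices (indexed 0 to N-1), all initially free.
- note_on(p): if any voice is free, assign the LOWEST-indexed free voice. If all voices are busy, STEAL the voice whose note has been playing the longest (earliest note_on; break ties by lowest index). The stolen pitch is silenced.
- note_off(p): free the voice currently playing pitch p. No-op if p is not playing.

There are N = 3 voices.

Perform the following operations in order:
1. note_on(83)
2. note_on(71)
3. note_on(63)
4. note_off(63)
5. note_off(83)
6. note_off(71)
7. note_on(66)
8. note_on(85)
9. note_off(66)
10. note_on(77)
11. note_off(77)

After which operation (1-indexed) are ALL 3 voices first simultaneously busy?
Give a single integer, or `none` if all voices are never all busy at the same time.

Answer: 3

Derivation:
Op 1: note_on(83): voice 0 is free -> assigned | voices=[83 - -]
Op 2: note_on(71): voice 1 is free -> assigned | voices=[83 71 -]
Op 3: note_on(63): voice 2 is free -> assigned | voices=[83 71 63]
Op 4: note_off(63): free voice 2 | voices=[83 71 -]
Op 5: note_off(83): free voice 0 | voices=[- 71 -]
Op 6: note_off(71): free voice 1 | voices=[- - -]
Op 7: note_on(66): voice 0 is free -> assigned | voices=[66 - -]
Op 8: note_on(85): voice 1 is free -> assigned | voices=[66 85 -]
Op 9: note_off(66): free voice 0 | voices=[- 85 -]
Op 10: note_on(77): voice 0 is free -> assigned | voices=[77 85 -]
Op 11: note_off(77): free voice 0 | voices=[- 85 -]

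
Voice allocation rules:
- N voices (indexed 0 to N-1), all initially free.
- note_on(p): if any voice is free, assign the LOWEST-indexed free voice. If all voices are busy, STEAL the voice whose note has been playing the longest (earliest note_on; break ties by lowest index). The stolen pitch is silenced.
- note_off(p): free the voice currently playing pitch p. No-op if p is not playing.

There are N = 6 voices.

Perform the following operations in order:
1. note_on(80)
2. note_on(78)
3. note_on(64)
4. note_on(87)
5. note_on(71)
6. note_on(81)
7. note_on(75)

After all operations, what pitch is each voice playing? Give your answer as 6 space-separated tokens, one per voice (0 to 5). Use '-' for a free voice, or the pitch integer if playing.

Op 1: note_on(80): voice 0 is free -> assigned | voices=[80 - - - - -]
Op 2: note_on(78): voice 1 is free -> assigned | voices=[80 78 - - - -]
Op 3: note_on(64): voice 2 is free -> assigned | voices=[80 78 64 - - -]
Op 4: note_on(87): voice 3 is free -> assigned | voices=[80 78 64 87 - -]
Op 5: note_on(71): voice 4 is free -> assigned | voices=[80 78 64 87 71 -]
Op 6: note_on(81): voice 5 is free -> assigned | voices=[80 78 64 87 71 81]
Op 7: note_on(75): all voices busy, STEAL voice 0 (pitch 80, oldest) -> assign | voices=[75 78 64 87 71 81]

Answer: 75 78 64 87 71 81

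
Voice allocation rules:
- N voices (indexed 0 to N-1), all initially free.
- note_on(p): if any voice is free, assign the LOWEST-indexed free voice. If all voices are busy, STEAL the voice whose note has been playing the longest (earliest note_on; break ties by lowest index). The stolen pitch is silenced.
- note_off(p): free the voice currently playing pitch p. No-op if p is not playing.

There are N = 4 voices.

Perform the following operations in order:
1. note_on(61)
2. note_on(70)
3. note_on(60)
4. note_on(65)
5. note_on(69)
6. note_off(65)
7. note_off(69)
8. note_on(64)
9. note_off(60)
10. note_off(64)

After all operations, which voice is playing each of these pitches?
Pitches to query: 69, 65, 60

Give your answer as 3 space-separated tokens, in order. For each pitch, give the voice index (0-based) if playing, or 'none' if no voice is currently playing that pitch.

Op 1: note_on(61): voice 0 is free -> assigned | voices=[61 - - -]
Op 2: note_on(70): voice 1 is free -> assigned | voices=[61 70 - -]
Op 3: note_on(60): voice 2 is free -> assigned | voices=[61 70 60 -]
Op 4: note_on(65): voice 3 is free -> assigned | voices=[61 70 60 65]
Op 5: note_on(69): all voices busy, STEAL voice 0 (pitch 61, oldest) -> assign | voices=[69 70 60 65]
Op 6: note_off(65): free voice 3 | voices=[69 70 60 -]
Op 7: note_off(69): free voice 0 | voices=[- 70 60 -]
Op 8: note_on(64): voice 0 is free -> assigned | voices=[64 70 60 -]
Op 9: note_off(60): free voice 2 | voices=[64 70 - -]
Op 10: note_off(64): free voice 0 | voices=[- 70 - -]

Answer: none none none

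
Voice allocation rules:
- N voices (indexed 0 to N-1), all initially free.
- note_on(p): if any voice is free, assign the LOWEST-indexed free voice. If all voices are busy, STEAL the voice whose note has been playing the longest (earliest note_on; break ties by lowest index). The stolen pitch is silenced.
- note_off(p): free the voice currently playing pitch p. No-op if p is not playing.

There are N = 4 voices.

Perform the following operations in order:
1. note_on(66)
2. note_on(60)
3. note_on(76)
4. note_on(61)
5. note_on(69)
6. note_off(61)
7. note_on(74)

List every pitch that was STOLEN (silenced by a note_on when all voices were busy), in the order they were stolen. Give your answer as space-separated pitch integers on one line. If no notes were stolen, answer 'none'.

Op 1: note_on(66): voice 0 is free -> assigned | voices=[66 - - -]
Op 2: note_on(60): voice 1 is free -> assigned | voices=[66 60 - -]
Op 3: note_on(76): voice 2 is free -> assigned | voices=[66 60 76 -]
Op 4: note_on(61): voice 3 is free -> assigned | voices=[66 60 76 61]
Op 5: note_on(69): all voices busy, STEAL voice 0 (pitch 66, oldest) -> assign | voices=[69 60 76 61]
Op 6: note_off(61): free voice 3 | voices=[69 60 76 -]
Op 7: note_on(74): voice 3 is free -> assigned | voices=[69 60 76 74]

Answer: 66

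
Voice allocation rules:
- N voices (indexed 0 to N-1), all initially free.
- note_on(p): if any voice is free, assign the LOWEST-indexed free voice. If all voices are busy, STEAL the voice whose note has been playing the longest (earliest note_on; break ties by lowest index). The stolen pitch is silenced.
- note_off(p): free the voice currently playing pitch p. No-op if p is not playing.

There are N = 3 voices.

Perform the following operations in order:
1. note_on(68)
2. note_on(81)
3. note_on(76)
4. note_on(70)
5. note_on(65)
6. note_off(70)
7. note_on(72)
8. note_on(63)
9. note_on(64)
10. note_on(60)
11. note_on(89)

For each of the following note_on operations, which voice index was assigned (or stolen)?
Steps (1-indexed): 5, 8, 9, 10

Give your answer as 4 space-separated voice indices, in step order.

Answer: 1 2 1 0

Derivation:
Op 1: note_on(68): voice 0 is free -> assigned | voices=[68 - -]
Op 2: note_on(81): voice 1 is free -> assigned | voices=[68 81 -]
Op 3: note_on(76): voice 2 is free -> assigned | voices=[68 81 76]
Op 4: note_on(70): all voices busy, STEAL voice 0 (pitch 68, oldest) -> assign | voices=[70 81 76]
Op 5: note_on(65): all voices busy, STEAL voice 1 (pitch 81, oldest) -> assign | voices=[70 65 76]
Op 6: note_off(70): free voice 0 | voices=[- 65 76]
Op 7: note_on(72): voice 0 is free -> assigned | voices=[72 65 76]
Op 8: note_on(63): all voices busy, STEAL voice 2 (pitch 76, oldest) -> assign | voices=[72 65 63]
Op 9: note_on(64): all voices busy, STEAL voice 1 (pitch 65, oldest) -> assign | voices=[72 64 63]
Op 10: note_on(60): all voices busy, STEAL voice 0 (pitch 72, oldest) -> assign | voices=[60 64 63]
Op 11: note_on(89): all voices busy, STEAL voice 2 (pitch 63, oldest) -> assign | voices=[60 64 89]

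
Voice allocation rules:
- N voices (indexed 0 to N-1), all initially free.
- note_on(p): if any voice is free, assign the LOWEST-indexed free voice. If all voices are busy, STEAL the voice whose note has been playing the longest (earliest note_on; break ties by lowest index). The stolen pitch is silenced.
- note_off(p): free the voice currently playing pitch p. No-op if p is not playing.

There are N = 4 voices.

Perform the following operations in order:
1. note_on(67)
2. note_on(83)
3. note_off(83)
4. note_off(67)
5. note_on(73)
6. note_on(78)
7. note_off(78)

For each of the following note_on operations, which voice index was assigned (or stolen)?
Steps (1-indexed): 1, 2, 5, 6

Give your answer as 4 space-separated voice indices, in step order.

Answer: 0 1 0 1

Derivation:
Op 1: note_on(67): voice 0 is free -> assigned | voices=[67 - - -]
Op 2: note_on(83): voice 1 is free -> assigned | voices=[67 83 - -]
Op 3: note_off(83): free voice 1 | voices=[67 - - -]
Op 4: note_off(67): free voice 0 | voices=[- - - -]
Op 5: note_on(73): voice 0 is free -> assigned | voices=[73 - - -]
Op 6: note_on(78): voice 1 is free -> assigned | voices=[73 78 - -]
Op 7: note_off(78): free voice 1 | voices=[73 - - -]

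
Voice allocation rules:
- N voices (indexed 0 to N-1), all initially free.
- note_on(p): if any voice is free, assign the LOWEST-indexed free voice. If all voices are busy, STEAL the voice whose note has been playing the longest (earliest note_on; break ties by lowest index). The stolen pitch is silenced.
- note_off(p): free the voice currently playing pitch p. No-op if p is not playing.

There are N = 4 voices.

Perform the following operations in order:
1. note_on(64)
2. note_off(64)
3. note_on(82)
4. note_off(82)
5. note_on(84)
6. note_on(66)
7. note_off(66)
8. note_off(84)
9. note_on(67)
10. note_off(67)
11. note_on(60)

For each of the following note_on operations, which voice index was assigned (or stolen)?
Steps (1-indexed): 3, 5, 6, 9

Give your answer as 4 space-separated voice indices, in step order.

Answer: 0 0 1 0

Derivation:
Op 1: note_on(64): voice 0 is free -> assigned | voices=[64 - - -]
Op 2: note_off(64): free voice 0 | voices=[- - - -]
Op 3: note_on(82): voice 0 is free -> assigned | voices=[82 - - -]
Op 4: note_off(82): free voice 0 | voices=[- - - -]
Op 5: note_on(84): voice 0 is free -> assigned | voices=[84 - - -]
Op 6: note_on(66): voice 1 is free -> assigned | voices=[84 66 - -]
Op 7: note_off(66): free voice 1 | voices=[84 - - -]
Op 8: note_off(84): free voice 0 | voices=[- - - -]
Op 9: note_on(67): voice 0 is free -> assigned | voices=[67 - - -]
Op 10: note_off(67): free voice 0 | voices=[- - - -]
Op 11: note_on(60): voice 0 is free -> assigned | voices=[60 - - -]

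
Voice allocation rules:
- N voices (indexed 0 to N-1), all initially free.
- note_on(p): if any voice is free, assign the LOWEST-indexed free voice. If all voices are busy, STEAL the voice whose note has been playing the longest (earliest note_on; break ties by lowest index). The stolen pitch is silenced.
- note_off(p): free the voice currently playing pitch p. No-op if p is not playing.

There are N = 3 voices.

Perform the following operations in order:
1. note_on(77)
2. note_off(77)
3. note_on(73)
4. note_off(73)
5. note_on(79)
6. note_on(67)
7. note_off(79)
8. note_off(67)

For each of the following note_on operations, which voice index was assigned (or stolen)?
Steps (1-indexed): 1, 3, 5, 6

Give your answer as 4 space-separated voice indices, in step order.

Op 1: note_on(77): voice 0 is free -> assigned | voices=[77 - -]
Op 2: note_off(77): free voice 0 | voices=[- - -]
Op 3: note_on(73): voice 0 is free -> assigned | voices=[73 - -]
Op 4: note_off(73): free voice 0 | voices=[- - -]
Op 5: note_on(79): voice 0 is free -> assigned | voices=[79 - -]
Op 6: note_on(67): voice 1 is free -> assigned | voices=[79 67 -]
Op 7: note_off(79): free voice 0 | voices=[- 67 -]
Op 8: note_off(67): free voice 1 | voices=[- - -]

Answer: 0 0 0 1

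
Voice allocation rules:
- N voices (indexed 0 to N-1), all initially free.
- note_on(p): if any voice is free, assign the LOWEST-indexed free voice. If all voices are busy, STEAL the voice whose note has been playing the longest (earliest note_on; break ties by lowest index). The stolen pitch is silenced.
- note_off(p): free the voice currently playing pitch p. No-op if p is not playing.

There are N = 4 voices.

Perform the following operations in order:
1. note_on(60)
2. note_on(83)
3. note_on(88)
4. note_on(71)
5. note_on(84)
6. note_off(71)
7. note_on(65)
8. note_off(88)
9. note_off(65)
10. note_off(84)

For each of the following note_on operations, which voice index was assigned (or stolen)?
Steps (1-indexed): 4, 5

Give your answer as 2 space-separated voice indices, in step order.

Op 1: note_on(60): voice 0 is free -> assigned | voices=[60 - - -]
Op 2: note_on(83): voice 1 is free -> assigned | voices=[60 83 - -]
Op 3: note_on(88): voice 2 is free -> assigned | voices=[60 83 88 -]
Op 4: note_on(71): voice 3 is free -> assigned | voices=[60 83 88 71]
Op 5: note_on(84): all voices busy, STEAL voice 0 (pitch 60, oldest) -> assign | voices=[84 83 88 71]
Op 6: note_off(71): free voice 3 | voices=[84 83 88 -]
Op 7: note_on(65): voice 3 is free -> assigned | voices=[84 83 88 65]
Op 8: note_off(88): free voice 2 | voices=[84 83 - 65]
Op 9: note_off(65): free voice 3 | voices=[84 83 - -]
Op 10: note_off(84): free voice 0 | voices=[- 83 - -]

Answer: 3 0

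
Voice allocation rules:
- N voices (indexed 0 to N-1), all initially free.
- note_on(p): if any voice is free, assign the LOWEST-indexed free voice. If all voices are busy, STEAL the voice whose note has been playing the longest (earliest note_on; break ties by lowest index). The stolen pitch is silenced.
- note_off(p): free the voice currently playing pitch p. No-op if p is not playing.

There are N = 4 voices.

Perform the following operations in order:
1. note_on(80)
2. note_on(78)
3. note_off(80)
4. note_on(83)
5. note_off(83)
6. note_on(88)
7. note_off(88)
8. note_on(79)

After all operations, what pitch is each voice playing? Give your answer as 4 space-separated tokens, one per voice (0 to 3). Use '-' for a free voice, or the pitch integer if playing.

Op 1: note_on(80): voice 0 is free -> assigned | voices=[80 - - -]
Op 2: note_on(78): voice 1 is free -> assigned | voices=[80 78 - -]
Op 3: note_off(80): free voice 0 | voices=[- 78 - -]
Op 4: note_on(83): voice 0 is free -> assigned | voices=[83 78 - -]
Op 5: note_off(83): free voice 0 | voices=[- 78 - -]
Op 6: note_on(88): voice 0 is free -> assigned | voices=[88 78 - -]
Op 7: note_off(88): free voice 0 | voices=[- 78 - -]
Op 8: note_on(79): voice 0 is free -> assigned | voices=[79 78 - -]

Answer: 79 78 - -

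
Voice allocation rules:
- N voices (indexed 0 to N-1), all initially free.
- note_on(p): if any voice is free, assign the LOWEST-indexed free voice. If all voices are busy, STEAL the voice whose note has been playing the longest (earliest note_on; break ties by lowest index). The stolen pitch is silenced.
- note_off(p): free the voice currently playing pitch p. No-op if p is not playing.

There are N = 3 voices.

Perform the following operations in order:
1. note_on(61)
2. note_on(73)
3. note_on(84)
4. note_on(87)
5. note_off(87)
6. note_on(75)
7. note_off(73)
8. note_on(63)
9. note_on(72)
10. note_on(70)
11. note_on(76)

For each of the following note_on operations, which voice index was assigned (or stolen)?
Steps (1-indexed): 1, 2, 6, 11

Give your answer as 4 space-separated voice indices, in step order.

Answer: 0 1 0 1

Derivation:
Op 1: note_on(61): voice 0 is free -> assigned | voices=[61 - -]
Op 2: note_on(73): voice 1 is free -> assigned | voices=[61 73 -]
Op 3: note_on(84): voice 2 is free -> assigned | voices=[61 73 84]
Op 4: note_on(87): all voices busy, STEAL voice 0 (pitch 61, oldest) -> assign | voices=[87 73 84]
Op 5: note_off(87): free voice 0 | voices=[- 73 84]
Op 6: note_on(75): voice 0 is free -> assigned | voices=[75 73 84]
Op 7: note_off(73): free voice 1 | voices=[75 - 84]
Op 8: note_on(63): voice 1 is free -> assigned | voices=[75 63 84]
Op 9: note_on(72): all voices busy, STEAL voice 2 (pitch 84, oldest) -> assign | voices=[75 63 72]
Op 10: note_on(70): all voices busy, STEAL voice 0 (pitch 75, oldest) -> assign | voices=[70 63 72]
Op 11: note_on(76): all voices busy, STEAL voice 1 (pitch 63, oldest) -> assign | voices=[70 76 72]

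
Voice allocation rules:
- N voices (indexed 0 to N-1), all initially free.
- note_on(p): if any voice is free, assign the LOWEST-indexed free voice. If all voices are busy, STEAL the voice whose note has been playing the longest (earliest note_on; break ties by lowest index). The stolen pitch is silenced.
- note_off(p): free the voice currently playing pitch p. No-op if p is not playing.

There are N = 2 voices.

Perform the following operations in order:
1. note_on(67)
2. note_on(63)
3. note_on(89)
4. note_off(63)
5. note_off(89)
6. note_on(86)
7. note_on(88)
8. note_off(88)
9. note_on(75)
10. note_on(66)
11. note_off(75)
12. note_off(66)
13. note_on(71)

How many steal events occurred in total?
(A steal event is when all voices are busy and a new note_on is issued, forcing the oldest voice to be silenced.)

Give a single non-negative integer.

Op 1: note_on(67): voice 0 is free -> assigned | voices=[67 -]
Op 2: note_on(63): voice 1 is free -> assigned | voices=[67 63]
Op 3: note_on(89): all voices busy, STEAL voice 0 (pitch 67, oldest) -> assign | voices=[89 63]
Op 4: note_off(63): free voice 1 | voices=[89 -]
Op 5: note_off(89): free voice 0 | voices=[- -]
Op 6: note_on(86): voice 0 is free -> assigned | voices=[86 -]
Op 7: note_on(88): voice 1 is free -> assigned | voices=[86 88]
Op 8: note_off(88): free voice 1 | voices=[86 -]
Op 9: note_on(75): voice 1 is free -> assigned | voices=[86 75]
Op 10: note_on(66): all voices busy, STEAL voice 0 (pitch 86, oldest) -> assign | voices=[66 75]
Op 11: note_off(75): free voice 1 | voices=[66 -]
Op 12: note_off(66): free voice 0 | voices=[- -]
Op 13: note_on(71): voice 0 is free -> assigned | voices=[71 -]

Answer: 2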